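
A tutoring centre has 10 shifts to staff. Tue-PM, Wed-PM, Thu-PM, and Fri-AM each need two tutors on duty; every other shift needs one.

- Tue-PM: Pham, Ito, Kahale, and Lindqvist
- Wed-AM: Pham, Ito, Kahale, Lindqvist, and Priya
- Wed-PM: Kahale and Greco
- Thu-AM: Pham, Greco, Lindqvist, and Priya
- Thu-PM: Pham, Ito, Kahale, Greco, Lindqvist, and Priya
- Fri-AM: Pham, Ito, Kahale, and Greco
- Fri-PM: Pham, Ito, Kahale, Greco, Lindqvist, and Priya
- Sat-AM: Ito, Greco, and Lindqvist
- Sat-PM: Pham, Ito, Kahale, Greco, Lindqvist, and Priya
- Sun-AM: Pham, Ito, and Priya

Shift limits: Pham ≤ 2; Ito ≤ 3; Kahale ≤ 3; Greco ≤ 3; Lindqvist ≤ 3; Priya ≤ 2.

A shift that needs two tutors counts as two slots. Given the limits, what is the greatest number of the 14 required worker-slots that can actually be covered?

Total capacity across all tutors is 2+3+3+3+3+2 = 16, and 14 slots are needed, so at most 14 can be filled.
An assignment achieving 14: Tue-PM→Pham+Ito, Wed-AM→Kahale, Wed-PM→Kahale+Greco, Thu-AM→Greco, Thu-PM→Greco+Lindqvist, Fri-AM→Ito+Kahale, Fri-PM→Lindqvist, Sat-AM→Ito, Sat-PM→Lindqvist, Sun-AM→Pham.
Loads: Pham 2/2, Ito 3/3, Kahale 3/3, Greco 3/3, Lindqvist 3/3, Priya 0/2.

14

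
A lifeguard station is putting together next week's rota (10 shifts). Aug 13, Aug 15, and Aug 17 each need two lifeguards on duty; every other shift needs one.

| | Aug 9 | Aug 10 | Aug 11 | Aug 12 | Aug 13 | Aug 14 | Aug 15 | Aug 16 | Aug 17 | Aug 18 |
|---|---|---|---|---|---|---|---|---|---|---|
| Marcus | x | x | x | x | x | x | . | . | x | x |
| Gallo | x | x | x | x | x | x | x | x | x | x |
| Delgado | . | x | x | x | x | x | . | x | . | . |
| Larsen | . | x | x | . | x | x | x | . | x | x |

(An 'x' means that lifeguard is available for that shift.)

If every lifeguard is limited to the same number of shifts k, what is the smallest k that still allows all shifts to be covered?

With 4 lifeguards and 13 worker-slots to fill, someone must work at least ⌈13/4⌉ = 4 shifts, so k ≥ 4.
k = 4 works: Aug 9→Marcus, Aug 10→Gallo, Aug 11→Delgado, Aug 12→Marcus, Aug 13→Delgado+Larsen, Aug 14→Delgado, Aug 15→Gallo+Larsen, Aug 16→Gallo, Aug 17→Marcus+Gallo, Aug 18→Marcus.
Loads: Marcus 4, Gallo 4, Delgado 3, Larsen 2 — all ≤ 4.

4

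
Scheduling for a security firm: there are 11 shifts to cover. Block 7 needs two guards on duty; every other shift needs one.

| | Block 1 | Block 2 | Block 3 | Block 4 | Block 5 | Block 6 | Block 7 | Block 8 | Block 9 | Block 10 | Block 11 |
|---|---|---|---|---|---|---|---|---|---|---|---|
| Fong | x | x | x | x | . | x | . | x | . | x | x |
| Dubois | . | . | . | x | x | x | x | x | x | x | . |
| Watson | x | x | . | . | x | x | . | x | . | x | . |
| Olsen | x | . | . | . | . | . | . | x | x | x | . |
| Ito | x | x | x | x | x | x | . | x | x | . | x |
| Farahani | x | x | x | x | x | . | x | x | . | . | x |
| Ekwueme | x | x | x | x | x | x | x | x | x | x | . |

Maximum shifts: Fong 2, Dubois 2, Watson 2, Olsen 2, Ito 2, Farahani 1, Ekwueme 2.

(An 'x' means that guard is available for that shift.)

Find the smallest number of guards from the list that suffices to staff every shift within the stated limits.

12 slots to fill and no one can take more than 2, so at least ⌈12/2⌉ = 6 guards are needed.
Fong, Dubois, Watson, Olsen, Ito, and Ekwueme alone can cover everything: Block 1→Olsen, Block 2→Watson, Block 3→Fong, Block 4→Dubois, Block 5→Watson, Block 6→Ito, Block 7→Dubois+Ekwueme, Block 8→Ito, Block 9→Olsen, Block 10→Ekwueme, Block 11→Fong.

6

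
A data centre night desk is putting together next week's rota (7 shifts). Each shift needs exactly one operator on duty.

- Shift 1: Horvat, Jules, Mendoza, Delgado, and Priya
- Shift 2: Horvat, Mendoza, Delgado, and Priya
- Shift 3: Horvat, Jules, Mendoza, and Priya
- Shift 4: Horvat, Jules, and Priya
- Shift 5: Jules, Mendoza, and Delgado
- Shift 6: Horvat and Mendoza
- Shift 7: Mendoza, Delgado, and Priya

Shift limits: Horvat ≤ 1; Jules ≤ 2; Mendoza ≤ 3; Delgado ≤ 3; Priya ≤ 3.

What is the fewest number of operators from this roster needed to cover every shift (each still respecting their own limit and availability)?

7 slots to fill and no one can take more than 3, so at least ⌈7/3⌉ = 3 operators are needed.
Horvat, Mendoza, and Delgado alone can cover everything: Shift 1→Delgado, Shift 2→Delgado, Shift 3→Mendoza, Shift 4→Horvat, Shift 5→Mendoza, Shift 6→Mendoza, Shift 7→Delgado.

3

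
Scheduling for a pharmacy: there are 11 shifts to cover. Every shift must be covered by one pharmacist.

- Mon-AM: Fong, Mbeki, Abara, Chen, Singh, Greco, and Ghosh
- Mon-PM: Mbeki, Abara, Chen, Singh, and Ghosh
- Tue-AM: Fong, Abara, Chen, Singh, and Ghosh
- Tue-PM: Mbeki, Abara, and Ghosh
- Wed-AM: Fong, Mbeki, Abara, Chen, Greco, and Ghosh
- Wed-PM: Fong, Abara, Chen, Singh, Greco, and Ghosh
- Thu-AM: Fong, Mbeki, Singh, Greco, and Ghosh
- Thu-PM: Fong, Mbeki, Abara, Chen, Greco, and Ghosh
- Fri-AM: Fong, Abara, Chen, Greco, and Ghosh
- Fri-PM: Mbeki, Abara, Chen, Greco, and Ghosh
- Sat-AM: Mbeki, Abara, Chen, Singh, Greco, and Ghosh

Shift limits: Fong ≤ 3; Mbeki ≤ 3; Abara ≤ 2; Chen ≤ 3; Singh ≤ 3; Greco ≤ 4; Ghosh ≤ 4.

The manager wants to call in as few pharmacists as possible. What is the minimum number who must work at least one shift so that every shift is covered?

3

11 slots to fill and no one can take more than 4, so at least ⌈11/4⌉ = 3 pharmacists are needed.
Fong, Greco, and Ghosh alone can cover everything: Mon-AM→Fong, Mon-PM→Ghosh, Tue-AM→Fong, Tue-PM→Ghosh, Wed-AM→Fong, Wed-PM→Greco, Thu-AM→Greco, Thu-PM→Ghosh, Fri-AM→Ghosh, Fri-PM→Greco, Sat-AM→Greco.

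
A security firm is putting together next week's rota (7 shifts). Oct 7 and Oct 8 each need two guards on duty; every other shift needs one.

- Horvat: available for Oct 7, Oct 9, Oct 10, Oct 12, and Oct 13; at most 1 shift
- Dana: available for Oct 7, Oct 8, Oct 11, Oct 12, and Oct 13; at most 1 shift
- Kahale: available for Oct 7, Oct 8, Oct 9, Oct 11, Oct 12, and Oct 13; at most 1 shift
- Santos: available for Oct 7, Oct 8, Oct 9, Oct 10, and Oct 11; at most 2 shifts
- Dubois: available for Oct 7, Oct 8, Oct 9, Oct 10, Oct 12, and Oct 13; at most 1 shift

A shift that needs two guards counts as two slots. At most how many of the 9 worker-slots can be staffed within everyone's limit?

6

Total capacity across all guards is 1+1+1+2+1 = 6, and 9 slots are needed, so at most 6 can be filled.
An assignment achieving 6: Oct 8→Kahale+Santos, Oct 9→Santos, Oct 10→Horvat, Oct 11→Dana, Oct 12→Dubois.
Loads: Horvat 1/1, Dana 1/1, Kahale 1/1, Santos 2/2, Dubois 1/1.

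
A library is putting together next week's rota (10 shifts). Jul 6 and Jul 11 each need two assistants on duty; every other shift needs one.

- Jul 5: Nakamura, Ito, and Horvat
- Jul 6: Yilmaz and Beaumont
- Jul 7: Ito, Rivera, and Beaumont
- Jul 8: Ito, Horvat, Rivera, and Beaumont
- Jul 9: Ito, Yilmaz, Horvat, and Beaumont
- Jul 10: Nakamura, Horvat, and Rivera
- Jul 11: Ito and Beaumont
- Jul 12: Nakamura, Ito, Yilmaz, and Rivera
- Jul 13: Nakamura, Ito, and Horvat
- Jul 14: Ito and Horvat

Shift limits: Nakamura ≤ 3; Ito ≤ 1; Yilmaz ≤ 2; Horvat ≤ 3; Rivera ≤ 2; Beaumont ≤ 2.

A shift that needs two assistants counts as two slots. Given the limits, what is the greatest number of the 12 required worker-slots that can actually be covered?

12

Total capacity across all assistants is 3+1+2+3+2+2 = 13, and 12 slots are needed, so at most 12 can be filled.
An assignment achieving 12: Jul 5→Nakamura, Jul 6→Yilmaz+Beaumont, Jul 7→Rivera, Jul 8→Horvat, Jul 9→Yilmaz, Jul 10→Nakamura, Jul 11→Ito+Beaumont, Jul 12→Rivera, Jul 13→Nakamura, Jul 14→Horvat.
Loads: Nakamura 3/3, Ito 1/1, Yilmaz 2/2, Horvat 2/3, Rivera 2/2, Beaumont 2/2.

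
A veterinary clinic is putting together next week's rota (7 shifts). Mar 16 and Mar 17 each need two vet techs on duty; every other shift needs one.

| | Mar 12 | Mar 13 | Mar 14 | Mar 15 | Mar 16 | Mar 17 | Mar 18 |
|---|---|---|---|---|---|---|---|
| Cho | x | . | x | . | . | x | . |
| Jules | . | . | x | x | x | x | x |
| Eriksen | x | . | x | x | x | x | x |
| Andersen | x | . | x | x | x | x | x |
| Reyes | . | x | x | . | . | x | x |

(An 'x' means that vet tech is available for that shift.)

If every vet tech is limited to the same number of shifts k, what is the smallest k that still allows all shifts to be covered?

2

With 5 vet techs and 9 worker-slots to fill, someone must work at least ⌈9/5⌉ = 2 shifts, so k ≥ 2.
k = 2 works: Mar 12→Cho, Mar 13→Reyes, Mar 14→Cho, Mar 15→Jules, Mar 16→Jules+Eriksen, Mar 17→Andersen+Reyes, Mar 18→Eriksen.
Loads: Cho 2, Jules 2, Eriksen 2, Andersen 1, Reyes 2 — all ≤ 2.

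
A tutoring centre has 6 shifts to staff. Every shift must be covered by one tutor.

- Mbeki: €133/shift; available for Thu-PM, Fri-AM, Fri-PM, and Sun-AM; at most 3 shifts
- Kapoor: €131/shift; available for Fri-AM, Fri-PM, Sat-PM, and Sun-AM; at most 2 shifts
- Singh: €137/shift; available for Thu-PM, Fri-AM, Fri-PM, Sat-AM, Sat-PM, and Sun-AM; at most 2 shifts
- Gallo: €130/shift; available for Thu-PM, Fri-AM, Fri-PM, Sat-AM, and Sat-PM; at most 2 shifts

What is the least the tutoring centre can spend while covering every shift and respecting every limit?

Picking the cheapest available tutor for each shift independently would cost €781, but that ignores the shift limits.
An optimal schedule: Thu-PM→Gallo, Fri-AM→Mbeki, Fri-PM→Mbeki, Sat-AM→Gallo, Sat-PM→Kapoor, Sun-AM→Kapoor.
Total: 130 + 133 + 133 + 130 + 131 + 131 = €788.

€788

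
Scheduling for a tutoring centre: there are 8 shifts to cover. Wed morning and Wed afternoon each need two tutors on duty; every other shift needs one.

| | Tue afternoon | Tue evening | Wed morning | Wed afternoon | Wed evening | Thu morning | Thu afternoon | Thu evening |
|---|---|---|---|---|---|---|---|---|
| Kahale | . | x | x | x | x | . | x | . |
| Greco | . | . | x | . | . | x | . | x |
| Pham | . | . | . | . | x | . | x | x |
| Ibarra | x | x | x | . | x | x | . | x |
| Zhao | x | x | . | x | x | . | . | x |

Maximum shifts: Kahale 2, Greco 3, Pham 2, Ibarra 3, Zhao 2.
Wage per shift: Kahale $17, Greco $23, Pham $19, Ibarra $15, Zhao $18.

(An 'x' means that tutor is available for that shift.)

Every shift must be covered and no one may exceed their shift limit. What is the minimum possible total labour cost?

Wed afternoon can only be covered by Kahale and Zhao, so that assignment is forced.
Picking the cheapest available tutor for each shift independently would cost $159, but that ignores the shift limits.
An optimal schedule: Tue afternoon→Ibarra, Tue evening→Zhao, Wed morning→Ibarra+Greco, Wed afternoon→Kahale+Zhao, Wed evening→Pham, Thu morning→Ibarra, Thu afternoon→Kahale, Thu evening→Pham.
Total: 15 + 18 + 15 + 23 + 17 + 18 + 19 + 15 + 17 + 19 = $176.

$176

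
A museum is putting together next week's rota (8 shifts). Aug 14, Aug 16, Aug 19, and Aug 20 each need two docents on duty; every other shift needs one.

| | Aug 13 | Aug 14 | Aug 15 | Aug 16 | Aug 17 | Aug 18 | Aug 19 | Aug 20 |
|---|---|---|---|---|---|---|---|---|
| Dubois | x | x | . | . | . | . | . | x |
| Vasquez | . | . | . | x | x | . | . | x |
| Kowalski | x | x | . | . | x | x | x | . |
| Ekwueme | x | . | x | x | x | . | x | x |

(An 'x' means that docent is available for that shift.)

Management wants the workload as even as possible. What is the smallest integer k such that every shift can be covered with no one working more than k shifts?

3

With 4 docents and 12 worker-slots to fill, someone must work at least ⌈12/4⌉ = 3 shifts, so k ≥ 3.
k = 3 works: Aug 13→Dubois, Aug 14→Dubois+Kowalski, Aug 15→Ekwueme, Aug 16→Vasquez+Ekwueme, Aug 17→Vasquez, Aug 18→Kowalski, Aug 19→Kowalski+Ekwueme, Aug 20→Dubois+Vasquez.
Loads: Dubois 3, Vasquez 3, Kowalski 3, Ekwueme 3 — all ≤ 3.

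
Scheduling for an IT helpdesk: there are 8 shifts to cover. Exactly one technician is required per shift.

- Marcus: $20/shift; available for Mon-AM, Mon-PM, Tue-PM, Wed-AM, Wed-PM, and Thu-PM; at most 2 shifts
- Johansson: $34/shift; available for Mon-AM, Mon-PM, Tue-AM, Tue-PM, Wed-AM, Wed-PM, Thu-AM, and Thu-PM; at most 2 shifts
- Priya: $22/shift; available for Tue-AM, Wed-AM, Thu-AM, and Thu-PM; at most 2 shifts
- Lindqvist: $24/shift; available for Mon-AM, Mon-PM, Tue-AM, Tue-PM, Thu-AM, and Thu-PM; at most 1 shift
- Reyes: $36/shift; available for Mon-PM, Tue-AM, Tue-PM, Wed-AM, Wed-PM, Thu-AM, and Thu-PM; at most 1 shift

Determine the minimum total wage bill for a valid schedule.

$212

Picking the cheapest available technician for each shift independently would cost $164, but that ignores the shift limits.
An optimal schedule: Mon-AM→Marcus, Mon-PM→Johansson, Tue-AM→Johansson, Tue-PM→Lindqvist, Wed-AM→Priya, Wed-PM→Marcus, Thu-AM→Priya, Thu-PM→Reyes.
Total: 20 + 34 + 34 + 24 + 22 + 20 + 22 + 36 = $212.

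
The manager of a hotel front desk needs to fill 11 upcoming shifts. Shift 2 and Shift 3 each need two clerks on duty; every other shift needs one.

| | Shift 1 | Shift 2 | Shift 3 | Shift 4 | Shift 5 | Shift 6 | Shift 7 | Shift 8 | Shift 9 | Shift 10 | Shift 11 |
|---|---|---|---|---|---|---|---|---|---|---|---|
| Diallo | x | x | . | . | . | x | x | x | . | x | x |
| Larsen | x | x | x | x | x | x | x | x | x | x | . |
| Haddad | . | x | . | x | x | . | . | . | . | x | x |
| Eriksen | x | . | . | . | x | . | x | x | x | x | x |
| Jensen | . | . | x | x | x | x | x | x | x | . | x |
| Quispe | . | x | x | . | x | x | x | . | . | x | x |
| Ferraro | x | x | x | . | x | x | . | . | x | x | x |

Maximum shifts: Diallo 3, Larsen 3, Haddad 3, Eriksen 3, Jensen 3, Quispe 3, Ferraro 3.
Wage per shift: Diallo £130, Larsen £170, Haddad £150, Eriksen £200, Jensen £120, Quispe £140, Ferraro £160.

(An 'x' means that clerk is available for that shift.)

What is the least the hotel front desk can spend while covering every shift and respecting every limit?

Picking the cheapest available clerk for each shift independently would cost £1630, but that ignores the shift limits.
An optimal schedule: Shift 1→Diallo, Shift 2→Quispe+Haddad, Shift 3→Quispe+Ferraro, Shift 4→Jensen, Shift 5→Quispe, Shift 6→Diallo, Shift 7→Diallo, Shift 8→Jensen, Shift 9→Jensen, Shift 10→Haddad, Shift 11→Haddad.
Total: 130 + 140 + 150 + 140 + 160 + 120 + 140 + 130 + 130 + 120 + 120 + 150 + 150 = £1780.

£1780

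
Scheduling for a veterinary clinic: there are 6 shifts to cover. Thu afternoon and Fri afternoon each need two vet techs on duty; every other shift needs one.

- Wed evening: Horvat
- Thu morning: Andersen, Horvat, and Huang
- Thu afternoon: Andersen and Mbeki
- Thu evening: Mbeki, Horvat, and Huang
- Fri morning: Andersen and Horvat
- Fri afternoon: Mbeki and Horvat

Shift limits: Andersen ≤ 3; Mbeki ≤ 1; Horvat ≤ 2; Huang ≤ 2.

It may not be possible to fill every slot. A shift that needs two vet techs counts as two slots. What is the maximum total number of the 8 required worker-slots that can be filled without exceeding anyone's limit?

7

Total capacity across all vet techs is 3+1+2+2 = 8, and 8 slots are needed, so at most 8 can be filled.
Shifts {Thu afternoon, Fri afternoon} need 4 slots but only Andersen, Mbeki, and Horvat are available for them, supplying at most 3 — so at least 1 slot must go unfilled.
An assignment achieving 7: Wed evening→Horvat, Thu morning→Andersen, Thu afternoon→Andersen+Mbeki, Thu evening→Huang, Fri morning→Andersen, Fri afternoon→Horvat.
Loads: Andersen 3/3, Mbeki 1/1, Horvat 2/2, Huang 1/2.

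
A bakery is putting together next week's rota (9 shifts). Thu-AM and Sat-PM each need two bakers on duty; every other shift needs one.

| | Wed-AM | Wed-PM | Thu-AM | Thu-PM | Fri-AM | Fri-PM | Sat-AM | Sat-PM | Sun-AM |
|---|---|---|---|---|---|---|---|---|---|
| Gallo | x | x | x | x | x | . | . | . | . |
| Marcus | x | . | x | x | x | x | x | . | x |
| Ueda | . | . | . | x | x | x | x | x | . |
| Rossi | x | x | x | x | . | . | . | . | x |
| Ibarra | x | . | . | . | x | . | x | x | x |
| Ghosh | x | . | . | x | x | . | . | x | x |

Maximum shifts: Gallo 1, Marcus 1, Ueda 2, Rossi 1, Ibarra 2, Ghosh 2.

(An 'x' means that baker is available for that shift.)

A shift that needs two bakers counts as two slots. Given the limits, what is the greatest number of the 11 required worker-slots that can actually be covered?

Total capacity across all bakers is 1+1+2+1+2+2 = 9, and 11 slots are needed, so at most 9 can be filled.
An assignment achieving 9: Wed-AM→Ghosh, Wed-PM→Gallo, Thu-AM→Rossi, Thu-PM→Ghosh, Fri-PM→Marcus, Sat-AM→Ueda, Sat-PM→Ueda+Ibarra, Sun-AM→Ibarra.
Loads: Gallo 1/1, Marcus 1/1, Ueda 2/2, Rossi 1/1, Ibarra 2/2, Ghosh 2/2.

9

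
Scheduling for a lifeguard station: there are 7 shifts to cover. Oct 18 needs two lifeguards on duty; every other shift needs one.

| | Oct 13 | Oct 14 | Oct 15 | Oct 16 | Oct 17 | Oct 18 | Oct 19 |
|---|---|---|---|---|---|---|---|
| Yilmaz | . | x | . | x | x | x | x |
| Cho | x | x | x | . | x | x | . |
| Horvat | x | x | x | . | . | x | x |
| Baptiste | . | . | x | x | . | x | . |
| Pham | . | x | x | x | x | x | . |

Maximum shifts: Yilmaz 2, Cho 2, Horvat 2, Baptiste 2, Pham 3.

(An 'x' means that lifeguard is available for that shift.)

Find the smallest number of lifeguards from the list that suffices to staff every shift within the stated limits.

4

8 slots to fill and no one can take more than 3, so at least ⌈8/3⌉ = 3 lifeguards are needed.
Any 3 lifeguards together have capacity at most 3+2+2 = 7 < 8 slots, so 3 can never suffice.
Yilmaz, Cho, Horvat, and Baptiste alone can cover everything: Oct 13→Cho, Oct 14→Cho, Oct 15→Baptiste, Oct 16→Yilmaz, Oct 17→Yilmaz, Oct 18→Horvat+Baptiste, Oct 19→Horvat.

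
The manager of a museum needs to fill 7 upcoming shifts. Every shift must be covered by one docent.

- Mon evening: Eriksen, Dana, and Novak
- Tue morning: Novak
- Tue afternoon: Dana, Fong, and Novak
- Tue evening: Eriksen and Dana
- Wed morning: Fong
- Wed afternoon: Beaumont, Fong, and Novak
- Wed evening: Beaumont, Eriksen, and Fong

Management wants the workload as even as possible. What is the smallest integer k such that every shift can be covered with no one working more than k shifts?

2

With 5 docents and 7 worker-slots to fill, someone must work at least ⌈7/5⌉ = 2 shifts, so k ≥ 2.
k = 2 works: Mon evening→Eriksen, Tue morning→Novak, Tue afternoon→Dana, Tue evening→Eriksen, Wed morning→Fong, Wed afternoon→Beaumont, Wed evening→Beaumont.
Loads: Beaumont 2, Eriksen 2, Dana 1, Fong 1, Novak 1 — all ≤ 2.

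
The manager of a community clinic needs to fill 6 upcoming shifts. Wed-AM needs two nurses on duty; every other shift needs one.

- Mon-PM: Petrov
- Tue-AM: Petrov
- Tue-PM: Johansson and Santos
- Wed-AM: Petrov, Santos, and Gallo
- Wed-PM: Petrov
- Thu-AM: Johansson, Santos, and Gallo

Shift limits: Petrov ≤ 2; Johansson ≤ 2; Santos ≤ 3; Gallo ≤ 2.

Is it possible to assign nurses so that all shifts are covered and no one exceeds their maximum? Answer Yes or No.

No

Total capacity is 9 and 7 slots are needed, so capacity alone doesn't rule it out.
Shifts {Mon-PM, Tue-AM, Wed-PM} need 3 worker-slots in total, but the nurses available for any of those shifts (Petrov) can supply at most 2 among them. So no valid schedule exists.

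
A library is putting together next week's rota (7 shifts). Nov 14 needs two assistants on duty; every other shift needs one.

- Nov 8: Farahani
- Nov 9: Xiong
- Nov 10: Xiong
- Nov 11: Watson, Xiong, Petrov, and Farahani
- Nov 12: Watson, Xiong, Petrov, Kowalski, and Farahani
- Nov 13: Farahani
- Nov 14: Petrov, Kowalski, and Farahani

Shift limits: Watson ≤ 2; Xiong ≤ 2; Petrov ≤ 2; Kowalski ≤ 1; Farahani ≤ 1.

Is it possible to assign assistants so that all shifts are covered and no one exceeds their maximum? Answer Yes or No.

Total capacity is 8 and 8 slots are needed, so capacity alone doesn't rule it out.
Shifts {Nov 8, Nov 13} need 2 worker-slots in total, but the assistants available for any of those shifts (Farahani) can supply at most 1 among them. So no valid schedule exists.

No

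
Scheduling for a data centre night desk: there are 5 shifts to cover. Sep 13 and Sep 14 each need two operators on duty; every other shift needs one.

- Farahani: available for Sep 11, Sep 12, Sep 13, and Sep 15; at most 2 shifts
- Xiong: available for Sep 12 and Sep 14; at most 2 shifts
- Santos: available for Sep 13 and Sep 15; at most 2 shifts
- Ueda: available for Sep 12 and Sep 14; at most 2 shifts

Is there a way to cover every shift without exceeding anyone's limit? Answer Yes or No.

Yes

Sep 11 can only be covered by Farahani, so that assignment is forced.
Sep 13 can only be covered by Farahani and Santos, so that assignment is forced.
Sep 14 can only be covered by Xiong and Ueda, so that assignment is forced.
One valid schedule: Sep 11→Farahani, Sep 12→Xiong, Sep 13→Farahani+Santos, Sep 14→Xiong+Ueda, Sep 15→Santos.
Loads: Farahani 2/2, Xiong 2/2, Santos 2/2, Ueda 1/2 — all within limits.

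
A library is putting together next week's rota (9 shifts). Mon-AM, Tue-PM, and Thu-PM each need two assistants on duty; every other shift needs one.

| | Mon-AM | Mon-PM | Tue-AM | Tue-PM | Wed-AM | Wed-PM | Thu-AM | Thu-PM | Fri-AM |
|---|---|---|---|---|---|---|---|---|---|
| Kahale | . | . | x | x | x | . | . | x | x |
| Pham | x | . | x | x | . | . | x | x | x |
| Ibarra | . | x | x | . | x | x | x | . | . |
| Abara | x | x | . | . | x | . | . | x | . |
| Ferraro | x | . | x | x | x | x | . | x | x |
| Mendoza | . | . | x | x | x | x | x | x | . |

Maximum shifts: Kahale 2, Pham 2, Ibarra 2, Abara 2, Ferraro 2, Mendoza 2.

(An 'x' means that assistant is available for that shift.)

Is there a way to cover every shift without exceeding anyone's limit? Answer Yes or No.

One valid schedule: Mon-AM→Pham+Abara, Mon-PM→Ibarra, Tue-AM→Kahale, Tue-PM→Ferraro+Mendoza, Wed-AM→Abara, Wed-PM→Ibarra, Thu-AM→Pham, Thu-PM→Ferraro+Mendoza, Fri-AM→Kahale.
Loads: Kahale 2/2, Pham 2/2, Ibarra 2/2, Abara 2/2, Ferraro 2/2, Mendoza 2/2 — all within limits.

Yes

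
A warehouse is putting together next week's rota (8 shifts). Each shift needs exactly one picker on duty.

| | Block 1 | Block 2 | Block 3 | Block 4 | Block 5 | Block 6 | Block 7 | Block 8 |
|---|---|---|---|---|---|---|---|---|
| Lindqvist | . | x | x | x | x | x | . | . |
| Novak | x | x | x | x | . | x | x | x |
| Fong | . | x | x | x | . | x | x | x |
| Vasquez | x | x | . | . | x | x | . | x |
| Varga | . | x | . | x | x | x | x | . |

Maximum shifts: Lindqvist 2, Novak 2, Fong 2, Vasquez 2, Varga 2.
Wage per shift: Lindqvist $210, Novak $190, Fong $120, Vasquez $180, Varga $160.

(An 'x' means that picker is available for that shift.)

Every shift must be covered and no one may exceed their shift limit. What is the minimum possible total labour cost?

$1300

Picking the cheapest available picker for each shift independently would cost $1060, but that ignores the shift limits.
An optimal schedule: Block 1→Vasquez, Block 2→Novak, Block 3→Fong, Block 4→Varga, Block 5→Varga, Block 6→Novak, Block 7→Fong, Block 8→Vasquez.
Total: 180 + 190 + 120 + 160 + 160 + 190 + 120 + 180 = $1300.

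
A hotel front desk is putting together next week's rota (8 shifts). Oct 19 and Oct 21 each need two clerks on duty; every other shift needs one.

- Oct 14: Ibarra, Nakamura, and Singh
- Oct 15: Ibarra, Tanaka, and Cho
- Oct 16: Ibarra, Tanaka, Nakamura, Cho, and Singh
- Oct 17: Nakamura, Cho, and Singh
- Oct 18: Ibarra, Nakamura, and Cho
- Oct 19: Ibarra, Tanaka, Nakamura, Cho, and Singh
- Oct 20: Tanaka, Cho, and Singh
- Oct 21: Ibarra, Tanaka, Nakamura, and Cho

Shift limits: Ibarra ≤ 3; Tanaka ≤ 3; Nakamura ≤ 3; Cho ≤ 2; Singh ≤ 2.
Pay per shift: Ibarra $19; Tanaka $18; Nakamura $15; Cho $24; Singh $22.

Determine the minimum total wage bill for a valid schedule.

Picking the cheapest available clerk for each shift independently would cost $162, but that ignores the shift limits.
An optimal schedule: Oct 14→Nakamura, Oct 15→Tanaka, Oct 16→Ibarra, Oct 17→Nakamura, Oct 18→Nakamura, Oct 19→Ibarra+Singh, Oct 20→Tanaka, Oct 21→Tanaka+Ibarra.
Total: 15 + 18 + 19 + 15 + 15 + 19 + 22 + 18 + 18 + 19 = $178.

$178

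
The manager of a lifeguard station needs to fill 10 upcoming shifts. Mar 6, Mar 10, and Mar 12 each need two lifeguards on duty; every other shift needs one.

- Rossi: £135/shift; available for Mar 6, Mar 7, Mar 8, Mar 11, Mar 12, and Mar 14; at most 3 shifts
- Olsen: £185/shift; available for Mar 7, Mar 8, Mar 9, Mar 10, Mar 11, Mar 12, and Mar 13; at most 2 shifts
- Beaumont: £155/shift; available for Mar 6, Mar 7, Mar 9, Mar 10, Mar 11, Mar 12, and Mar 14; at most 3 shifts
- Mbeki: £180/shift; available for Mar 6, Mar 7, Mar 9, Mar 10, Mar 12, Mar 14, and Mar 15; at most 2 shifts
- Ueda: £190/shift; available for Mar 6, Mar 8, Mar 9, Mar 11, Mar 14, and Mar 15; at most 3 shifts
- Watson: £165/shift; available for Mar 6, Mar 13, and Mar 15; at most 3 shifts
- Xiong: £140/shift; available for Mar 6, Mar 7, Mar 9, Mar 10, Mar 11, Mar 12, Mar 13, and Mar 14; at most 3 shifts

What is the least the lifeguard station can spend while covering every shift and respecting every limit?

Picking the cheapest available lifeguard for each shift independently would cost £1830, but that ignores the shift limits.
An optimal schedule: Mar 6→Beaumont+Watson, Mar 7→Rossi, Mar 8→Rossi, Mar 9→Xiong, Mar 10→Xiong+Beaumont, Mar 11→Rossi, Mar 12→Beaumont+Mbeki, Mar 13→Watson, Mar 14→Xiong, Mar 15→Watson.
Total: 155 + 165 + 135 + 135 + 140 + 140 + 155 + 135 + 155 + 180 + 165 + 140 + 165 = £1965.

£1965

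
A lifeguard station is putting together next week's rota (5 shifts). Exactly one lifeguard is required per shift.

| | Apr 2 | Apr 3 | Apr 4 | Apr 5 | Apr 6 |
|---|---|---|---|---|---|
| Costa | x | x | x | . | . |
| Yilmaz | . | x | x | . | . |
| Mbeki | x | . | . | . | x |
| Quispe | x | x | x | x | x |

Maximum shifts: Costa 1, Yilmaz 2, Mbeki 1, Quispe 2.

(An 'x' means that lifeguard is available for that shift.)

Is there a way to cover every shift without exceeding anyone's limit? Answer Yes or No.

Yes

Apr 5 can only be covered by Quispe, so that assignment is forced.
One valid schedule: Apr 2→Costa, Apr 3→Yilmaz, Apr 4→Yilmaz, Apr 5→Quispe, Apr 6→Mbeki.
Loads: Costa 1/1, Yilmaz 2/2, Mbeki 1/1, Quispe 1/2 — all within limits.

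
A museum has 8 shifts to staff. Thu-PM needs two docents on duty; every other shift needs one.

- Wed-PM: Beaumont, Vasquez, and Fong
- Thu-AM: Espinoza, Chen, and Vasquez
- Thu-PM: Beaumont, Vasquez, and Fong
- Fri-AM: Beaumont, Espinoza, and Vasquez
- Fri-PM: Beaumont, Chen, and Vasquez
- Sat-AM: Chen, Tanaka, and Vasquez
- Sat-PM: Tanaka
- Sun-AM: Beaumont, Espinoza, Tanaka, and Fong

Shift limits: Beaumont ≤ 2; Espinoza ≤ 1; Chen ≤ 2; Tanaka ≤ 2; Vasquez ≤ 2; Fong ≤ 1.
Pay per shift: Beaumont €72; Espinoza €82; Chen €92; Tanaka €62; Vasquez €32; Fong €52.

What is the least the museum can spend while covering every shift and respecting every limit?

Sat-PM can only be covered by Tanaka, so that assignment is forced.
Picking the cheapest available docent for each shift independently would cost €358, but that ignores the shift limits.
An optimal schedule: Wed-PM→Vasquez, Thu-AM→Vasquez, Thu-PM→Fong+Beaumont, Fri-AM→Beaumont, Fri-PM→Chen, Sat-AM→Tanaka, Sat-PM→Tanaka, Sun-AM→Espinoza.
Total: 32 + 32 + 52 + 72 + 72 + 92 + 62 + 62 + 82 = €558.

€558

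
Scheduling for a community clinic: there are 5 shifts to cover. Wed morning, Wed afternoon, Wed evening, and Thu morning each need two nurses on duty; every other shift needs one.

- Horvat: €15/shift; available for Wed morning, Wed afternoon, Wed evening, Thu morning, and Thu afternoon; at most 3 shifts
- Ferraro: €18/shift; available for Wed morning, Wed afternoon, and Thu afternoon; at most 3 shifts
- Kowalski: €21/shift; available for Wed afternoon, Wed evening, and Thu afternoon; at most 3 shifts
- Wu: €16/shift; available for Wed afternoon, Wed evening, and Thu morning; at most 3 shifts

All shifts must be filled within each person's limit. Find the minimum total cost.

€147

Wed morning can only be covered by Horvat and Ferraro, so that assignment is forced.
Thu morning can only be covered by Horvat and Wu, so that assignment is forced.
Picking the cheapest available nurse for each shift independently would cost €141, but that ignores the shift limits.
An optimal schedule: Wed morning→Horvat+Ferraro, Wed afternoon→Wu+Ferraro, Wed evening→Horvat+Wu, Thu morning→Horvat+Wu, Thu afternoon→Ferraro.
Total: 15 + 18 + 16 + 18 + 15 + 16 + 15 + 16 + 18 = €147.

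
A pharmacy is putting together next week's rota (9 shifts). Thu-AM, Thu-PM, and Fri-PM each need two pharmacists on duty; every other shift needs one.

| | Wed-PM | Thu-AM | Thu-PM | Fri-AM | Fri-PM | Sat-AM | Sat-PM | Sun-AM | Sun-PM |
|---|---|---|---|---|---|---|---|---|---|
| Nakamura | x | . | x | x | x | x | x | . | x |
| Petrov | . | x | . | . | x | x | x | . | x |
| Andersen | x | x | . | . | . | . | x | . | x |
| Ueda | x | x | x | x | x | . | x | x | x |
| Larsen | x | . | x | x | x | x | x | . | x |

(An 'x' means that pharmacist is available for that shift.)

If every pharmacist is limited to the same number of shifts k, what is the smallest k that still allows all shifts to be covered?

With 5 pharmacists and 12 worker-slots to fill, someone must work at least ⌈12/5⌉ = 3 shifts, so k ≥ 3.
k = 3 works: Wed-PM→Andersen, Thu-AM→Petrov+Andersen, Thu-PM→Nakamura+Ueda, Fri-AM→Nakamura, Fri-PM→Ueda+Larsen, Sat-AM→Nakamura, Sat-PM→Petrov, Sun-AM→Ueda, Sun-PM→Petrov.
Loads: Nakamura 3, Petrov 3, Andersen 2, Ueda 3, Larsen 1 — all ≤ 3.

3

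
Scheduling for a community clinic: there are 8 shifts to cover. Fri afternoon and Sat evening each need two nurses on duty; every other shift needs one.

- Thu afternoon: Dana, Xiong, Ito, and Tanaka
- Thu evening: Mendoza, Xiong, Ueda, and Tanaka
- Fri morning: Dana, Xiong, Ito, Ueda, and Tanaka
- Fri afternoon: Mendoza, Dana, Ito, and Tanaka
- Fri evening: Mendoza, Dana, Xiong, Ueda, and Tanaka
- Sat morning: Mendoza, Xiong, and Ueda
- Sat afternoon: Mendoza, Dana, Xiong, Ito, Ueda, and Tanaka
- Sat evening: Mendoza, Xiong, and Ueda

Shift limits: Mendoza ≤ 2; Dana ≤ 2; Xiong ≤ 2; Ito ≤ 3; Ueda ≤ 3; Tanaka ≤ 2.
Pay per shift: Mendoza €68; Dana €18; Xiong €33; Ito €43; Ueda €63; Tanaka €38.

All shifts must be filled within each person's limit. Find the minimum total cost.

Picking the cheapest available nurse for each shift independently would cost €290, but that ignores the shift limits.
An optimal schedule: Thu afternoon→Dana, Thu evening→Tanaka, Fri morning→Ito, Fri afternoon→Tanaka+Ito, Fri evening→Dana, Sat morning→Xiong, Sat afternoon→Ito, Sat evening→Xiong+Ueda.
Total: 18 + 38 + 43 + 38 + 43 + 18 + 33 + 43 + 33 + 63 = €370.

€370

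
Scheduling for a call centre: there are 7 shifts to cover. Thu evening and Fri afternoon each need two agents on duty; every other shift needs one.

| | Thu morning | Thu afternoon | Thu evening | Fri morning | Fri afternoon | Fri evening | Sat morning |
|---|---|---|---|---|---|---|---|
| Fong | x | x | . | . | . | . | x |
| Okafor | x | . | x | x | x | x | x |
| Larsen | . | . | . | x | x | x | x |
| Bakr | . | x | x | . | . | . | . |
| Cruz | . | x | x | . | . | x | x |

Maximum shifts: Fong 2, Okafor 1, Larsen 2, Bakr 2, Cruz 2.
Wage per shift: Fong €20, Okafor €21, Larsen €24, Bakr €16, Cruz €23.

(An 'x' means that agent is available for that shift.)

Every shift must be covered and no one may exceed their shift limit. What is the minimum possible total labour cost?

Fri afternoon can only be covered by Okafor and Larsen, so that assignment is forced.
Picking the cheapest available agent for each shift independently would cost €180, but that ignores the shift limits.
An optimal schedule: Thu morning→Fong, Thu afternoon→Bakr, Thu evening→Bakr+Cruz, Fri morning→Larsen, Fri afternoon→Okafor+Larsen, Fri evening→Cruz, Sat morning→Fong.
Total: 20 + 16 + 16 + 23 + 24 + 21 + 24 + 23 + 20 = €187.

€187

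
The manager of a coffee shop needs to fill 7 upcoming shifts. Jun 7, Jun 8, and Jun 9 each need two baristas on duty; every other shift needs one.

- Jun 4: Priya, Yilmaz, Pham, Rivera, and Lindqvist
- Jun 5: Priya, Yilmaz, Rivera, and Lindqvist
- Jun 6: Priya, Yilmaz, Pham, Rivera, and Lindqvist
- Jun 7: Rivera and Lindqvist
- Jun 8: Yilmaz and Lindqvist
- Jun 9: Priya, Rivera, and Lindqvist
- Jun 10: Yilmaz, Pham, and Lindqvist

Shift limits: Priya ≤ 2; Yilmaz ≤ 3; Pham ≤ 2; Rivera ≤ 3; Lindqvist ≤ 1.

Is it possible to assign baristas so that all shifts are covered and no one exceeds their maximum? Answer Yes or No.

No

Total capacity is 11 and 10 slots are needed, so capacity alone doesn't rule it out.
Shifts {Jun 7, Jun 8} need 4 worker-slots in total, but the baristas available for any of those shifts (Yilmaz, Rivera, and Lindqvist) can supply at most 3 among them. So no valid schedule exists.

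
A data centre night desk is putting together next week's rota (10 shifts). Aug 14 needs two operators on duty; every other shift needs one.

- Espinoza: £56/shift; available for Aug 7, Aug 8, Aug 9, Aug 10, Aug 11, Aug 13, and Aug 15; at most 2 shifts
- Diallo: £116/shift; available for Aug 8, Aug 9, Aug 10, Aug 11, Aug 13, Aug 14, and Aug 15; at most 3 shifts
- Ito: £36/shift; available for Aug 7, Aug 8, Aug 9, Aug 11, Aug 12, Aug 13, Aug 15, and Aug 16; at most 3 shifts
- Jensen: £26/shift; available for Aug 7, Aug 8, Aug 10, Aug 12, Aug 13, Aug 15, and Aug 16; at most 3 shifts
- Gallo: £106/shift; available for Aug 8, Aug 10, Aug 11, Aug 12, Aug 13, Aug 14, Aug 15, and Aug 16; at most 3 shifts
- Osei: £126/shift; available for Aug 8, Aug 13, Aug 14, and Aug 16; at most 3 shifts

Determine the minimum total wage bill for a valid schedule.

£626

Picking the cheapest available operator for each shift independently would cost £476, but that ignores the shift limits.
An optimal schedule: Aug 7→Jensen, Aug 8→Espinoza, Aug 9→Ito, Aug 10→Jensen, Aug 11→Ito, Aug 12→Jensen, Aug 13→Gallo, Aug 14→Gallo+Diallo, Aug 15→Espinoza, Aug 16→Ito.
Total: 26 + 56 + 36 + 26 + 36 + 26 + 106 + 106 + 116 + 56 + 36 = £626.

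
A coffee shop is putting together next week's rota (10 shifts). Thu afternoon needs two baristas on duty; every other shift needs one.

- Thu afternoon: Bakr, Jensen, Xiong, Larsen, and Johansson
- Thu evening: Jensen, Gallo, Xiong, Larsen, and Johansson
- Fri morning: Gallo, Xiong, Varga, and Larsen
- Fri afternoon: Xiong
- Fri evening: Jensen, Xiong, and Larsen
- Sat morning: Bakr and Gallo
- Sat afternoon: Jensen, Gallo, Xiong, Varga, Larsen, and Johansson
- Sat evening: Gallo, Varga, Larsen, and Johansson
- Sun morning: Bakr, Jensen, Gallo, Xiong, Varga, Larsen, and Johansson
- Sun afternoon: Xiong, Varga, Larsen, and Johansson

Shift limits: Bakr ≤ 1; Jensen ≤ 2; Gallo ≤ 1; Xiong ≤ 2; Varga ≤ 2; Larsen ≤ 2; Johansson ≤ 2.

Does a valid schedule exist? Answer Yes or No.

Yes

Fri afternoon can only be covered by Xiong, so that assignment is forced.
One valid schedule: Thu afternoon→Larsen+Johansson, Thu evening→Jensen, Fri morning→Gallo, Fri afternoon→Xiong, Fri evening→Jensen, Sat morning→Bakr, Sat afternoon→Varga, Sat evening→Varga, Sun morning→Larsen, Sun afternoon→Xiong.
Loads: Bakr 1/1, Jensen 2/2, Gallo 1/1, Xiong 2/2, Varga 2/2, Larsen 2/2, Johansson 1/2 — all within limits.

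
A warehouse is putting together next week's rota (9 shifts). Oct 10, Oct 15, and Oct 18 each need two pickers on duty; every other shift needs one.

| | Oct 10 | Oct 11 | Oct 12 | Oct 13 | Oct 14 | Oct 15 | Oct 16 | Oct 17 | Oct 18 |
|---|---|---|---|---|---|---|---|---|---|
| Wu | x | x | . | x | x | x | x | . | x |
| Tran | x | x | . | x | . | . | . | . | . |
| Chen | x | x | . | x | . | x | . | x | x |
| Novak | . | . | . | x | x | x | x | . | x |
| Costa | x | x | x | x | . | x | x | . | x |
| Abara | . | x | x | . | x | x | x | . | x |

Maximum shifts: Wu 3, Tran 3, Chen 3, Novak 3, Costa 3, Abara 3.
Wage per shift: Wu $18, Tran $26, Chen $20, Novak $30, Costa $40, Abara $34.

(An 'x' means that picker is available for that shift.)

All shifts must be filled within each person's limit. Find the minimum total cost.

Oct 17 can only be covered by Chen, so that assignment is forced.
Picking the cheapest available picker for each shift independently would cost $240, but that ignores the shift limits.
An optimal schedule: Oct 10→Wu+Tran, Oct 11→Tran, Oct 12→Abara, Oct 13→Tran, Oct 14→Wu, Oct 15→Chen+Novak, Oct 16→Wu, Oct 17→Chen, Oct 18→Chen+Novak.
Total: 18 + 26 + 26 + 34 + 26 + 18 + 20 + 30 + 18 + 20 + 20 + 30 = $286.

$286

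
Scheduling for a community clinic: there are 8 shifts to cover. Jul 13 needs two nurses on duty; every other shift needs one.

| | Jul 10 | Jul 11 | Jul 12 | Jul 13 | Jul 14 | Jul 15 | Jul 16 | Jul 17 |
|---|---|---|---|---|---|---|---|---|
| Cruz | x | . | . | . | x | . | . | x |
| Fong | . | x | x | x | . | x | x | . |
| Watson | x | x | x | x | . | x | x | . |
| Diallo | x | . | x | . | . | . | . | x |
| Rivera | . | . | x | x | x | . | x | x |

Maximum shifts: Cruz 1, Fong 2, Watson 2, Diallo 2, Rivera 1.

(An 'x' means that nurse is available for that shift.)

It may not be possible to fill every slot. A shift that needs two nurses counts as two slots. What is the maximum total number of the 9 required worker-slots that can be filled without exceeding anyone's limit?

8

Total capacity across all nurses is 1+2+2+2+1 = 8, and 9 slots are needed, so at most 8 can be filled.
An assignment achieving 8: Jul 10→Watson, Jul 11→Fong, Jul 12→Diallo, Jul 13→Watson+Rivera, Jul 14→Cruz, Jul 15→Fong, Jul 17→Diallo.
Loads: Cruz 1/1, Fong 2/2, Watson 2/2, Diallo 2/2, Rivera 1/1.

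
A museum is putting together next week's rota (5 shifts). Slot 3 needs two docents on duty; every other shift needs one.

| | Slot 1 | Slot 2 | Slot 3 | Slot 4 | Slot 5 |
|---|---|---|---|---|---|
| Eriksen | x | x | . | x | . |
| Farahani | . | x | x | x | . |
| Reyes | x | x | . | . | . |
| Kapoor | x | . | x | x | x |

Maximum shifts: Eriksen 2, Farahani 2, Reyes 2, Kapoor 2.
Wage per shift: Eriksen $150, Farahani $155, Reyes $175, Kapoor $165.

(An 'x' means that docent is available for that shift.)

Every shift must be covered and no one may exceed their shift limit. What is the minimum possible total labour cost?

Slot 3 can only be covered by Farahani and Kapoor, so that assignment is forced.
Slot 5 can only be covered by Kapoor, so that assignment is forced.
Picking the cheapest available docent for each shift independently would cost $935, but that ignores the shift limits.
An optimal schedule: Slot 1→Eriksen, Slot 2→Eriksen, Slot 3→Farahani+Kapoor, Slot 4→Farahani, Slot 5→Kapoor.
Total: 150 + 150 + 155 + 165 + 155 + 165 = $940.

$940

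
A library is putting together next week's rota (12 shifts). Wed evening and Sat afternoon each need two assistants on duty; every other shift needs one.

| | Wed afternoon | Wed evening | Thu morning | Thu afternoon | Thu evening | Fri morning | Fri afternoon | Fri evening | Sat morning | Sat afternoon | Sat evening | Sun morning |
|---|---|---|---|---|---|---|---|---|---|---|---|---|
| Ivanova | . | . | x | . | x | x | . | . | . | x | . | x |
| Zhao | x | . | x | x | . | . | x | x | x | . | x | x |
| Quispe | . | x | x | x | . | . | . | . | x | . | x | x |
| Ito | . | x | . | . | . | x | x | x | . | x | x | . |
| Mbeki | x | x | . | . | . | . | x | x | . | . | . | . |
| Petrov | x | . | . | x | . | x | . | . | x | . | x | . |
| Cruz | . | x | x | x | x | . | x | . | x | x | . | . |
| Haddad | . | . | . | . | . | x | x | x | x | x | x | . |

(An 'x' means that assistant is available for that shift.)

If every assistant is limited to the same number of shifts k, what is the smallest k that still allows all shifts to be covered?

With 8 assistants and 14 worker-slots to fill, someone must work at least ⌈14/8⌉ = 2 shifts, so k ≥ 2.
k = 2 works: Wed afternoon→Zhao, Wed evening→Mbeki+Cruz, Thu morning→Zhao, Thu afternoon→Quispe, Thu evening→Ivanova, Fri morning→Ito, Fri afternoon→Mbeki, Fri evening→Ito, Sat morning→Quispe, Sat afternoon→Cruz+Haddad, Sat evening→Petrov, Sun morning→Ivanova.
Loads: Ivanova 2, Zhao 2, Quispe 2, Ito 2, Mbeki 2, Petrov 1, Cruz 2, Haddad 1 — all ≤ 2.

2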